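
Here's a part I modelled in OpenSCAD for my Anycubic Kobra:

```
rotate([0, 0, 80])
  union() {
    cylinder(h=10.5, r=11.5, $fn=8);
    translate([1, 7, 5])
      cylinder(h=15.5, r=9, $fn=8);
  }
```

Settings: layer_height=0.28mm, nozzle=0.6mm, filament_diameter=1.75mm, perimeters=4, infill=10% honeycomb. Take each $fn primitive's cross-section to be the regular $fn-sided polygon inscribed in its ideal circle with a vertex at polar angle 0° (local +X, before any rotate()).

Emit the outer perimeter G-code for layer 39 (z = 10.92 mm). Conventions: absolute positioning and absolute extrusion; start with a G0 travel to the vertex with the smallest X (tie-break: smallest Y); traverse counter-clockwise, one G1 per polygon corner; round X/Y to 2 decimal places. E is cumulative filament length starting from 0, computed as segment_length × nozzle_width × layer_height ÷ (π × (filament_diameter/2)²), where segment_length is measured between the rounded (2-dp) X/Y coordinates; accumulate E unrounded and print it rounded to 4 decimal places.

At z = 10.92 mm: the cylinder does not reach this height (z outside [0, 10.5]); the cylinder at (1, 7): section is a regular 8-gon, circumradius r=9; Combining (union): only the r=9 cylinder at (1, 7) is present, so the union is just that shape — 1 connected region; (rotated 80° about Z; rotation is an isometry so areas/perimeters/island counts are preserved). The outline is a single polygon with 8 vertices. Extrusion per mm of travel: 0.6 × 0.28 / (π × 0.875²) = 0.069846. Accumulating E over each segment gives final E = 3.8475.

G0 X-15.58 Y3.76 Z10.92
G1 X-14.09 Y-2.96 E0.4808
G1 X-8.28 Y-6.66 E0.9619
G1 X-1.56 Y-5.17 E1.4426
G1 X2.14 Y0.64 E1.9238
G1 X0.65 Y7.36 E2.4045
G1 X-5.16 Y11.06 E2.8856
G1 X-11.88 Y9.57 E3.3664
G1 X-15.58 Y3.76 E3.8475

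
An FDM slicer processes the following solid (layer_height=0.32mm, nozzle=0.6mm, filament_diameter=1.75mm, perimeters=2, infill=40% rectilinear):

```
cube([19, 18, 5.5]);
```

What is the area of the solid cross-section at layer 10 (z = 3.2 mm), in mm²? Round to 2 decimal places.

342.00 mm²

At z = 3.2 mm: the 19×18 cube contributes its full rectangle (area 342.00 mm²). Overall, the cross-section is a single solid region. Net area = 342.00 mm².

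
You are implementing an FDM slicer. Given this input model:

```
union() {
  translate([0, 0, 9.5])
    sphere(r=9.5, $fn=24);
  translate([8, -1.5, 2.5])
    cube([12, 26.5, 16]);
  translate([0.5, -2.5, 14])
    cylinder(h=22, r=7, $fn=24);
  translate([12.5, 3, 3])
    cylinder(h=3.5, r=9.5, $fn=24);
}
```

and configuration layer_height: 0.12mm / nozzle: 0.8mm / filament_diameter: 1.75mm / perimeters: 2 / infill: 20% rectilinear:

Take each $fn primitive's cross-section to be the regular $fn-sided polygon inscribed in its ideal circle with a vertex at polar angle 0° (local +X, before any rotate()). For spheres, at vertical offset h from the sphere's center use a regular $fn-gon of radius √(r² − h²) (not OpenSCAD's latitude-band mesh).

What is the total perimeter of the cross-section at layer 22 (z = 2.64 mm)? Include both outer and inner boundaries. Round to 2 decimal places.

118.17 mm

At z = 2.64 mm: the r=9.5 sphere contributes a regular 24-gon of circumradius √(9.5²−6.86²) = 6.572 (perimeter = 2·24·6.572·sin(180°/24) = 41.17 mm); the 12×26.5 cube at (8, -1.5) contributes its full rectangle (perimeter 77.00 mm); the cylinder at (0.5, -2.5) is not intersected at this z (z outside [14, 36]); the cylinder at (12.5, 3) is not intersected at this z (z outside [3, 6.5]); Taking the union: the 2 present regions are separate (no shared area or edge), so areas and boundary lengths simply add and each stays a separate island — boundary = 118.17 mm. Overall, the cross-section has 2 separate islands. Total boundary length (outer) = 118.17 mm.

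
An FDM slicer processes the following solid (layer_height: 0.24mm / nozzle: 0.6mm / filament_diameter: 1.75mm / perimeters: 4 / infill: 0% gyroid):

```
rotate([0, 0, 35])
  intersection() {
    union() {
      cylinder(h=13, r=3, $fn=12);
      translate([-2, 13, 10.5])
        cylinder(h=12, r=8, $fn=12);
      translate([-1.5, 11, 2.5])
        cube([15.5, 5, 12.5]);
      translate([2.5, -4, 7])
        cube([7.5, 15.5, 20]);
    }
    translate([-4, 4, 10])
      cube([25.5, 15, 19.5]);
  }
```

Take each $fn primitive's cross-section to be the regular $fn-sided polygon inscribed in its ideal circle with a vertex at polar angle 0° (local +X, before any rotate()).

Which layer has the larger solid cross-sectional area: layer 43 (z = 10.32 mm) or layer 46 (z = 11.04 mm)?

layer 46 (z = 11.04 mm)

Layer 43 (z = 10.32): the r=3 cylinder contributes a regular 12-gon of circumradius 3 (area = (12/2)·3.000²·sin(360°/12) = 27.00 mm²); the cylinder at (-2, 13) is absent (z outside [10.5, 22.5]); the cube at (-1.5, 11) (footprint 15.5×5) is included at this height (area 77.50 mm²); the 7.5×15.5 cube at (2.5, -4) contributes its full rectangle (area 116.25 mm²); Combining (union): the regions partially overlap — summed areas 220.75 mm² minus the doubly-counted overlap 4.66 mm² gives 216.09 mm² — area = 216.09 mm²; the cube at (-4, 4) is present — its section is the full 25.5×15 rectangle (area 382.50 mm²); Taking the intersection: the 25.5×15 cube at (-4, 4) partially overlaps the result so far; clipping to the common part keeps 130.00 mm² — area = 130.00 mm²; (whole slice rotated 35° about Z — lengths, areas and connectivity unchanged). So its area = 130.00 mm². Layer 46 (z = 11.04): the r=3 cylinder contributes a regular 12-gon of circumradius 3 (area = (12/2)·3.000²·sin(360°/12) = 27.00 mm²); the r=8 cylinder at (-2, 13) gives a regular 12-gon of circumradius 8 (constant along its height) (area = (12/2)·8.000²·sin(360°/12) = 192.00 mm²); the cube at (-1.5, 11) is present — its section is the full 15.5×5 rectangle (area 77.50 mm²); the cube at (2.5, -4) is present — its section is the full 7.5×15.5 rectangle (area 116.25 mm²); Taking the union: the regions partially overlap — summed areas 412.75 mm² minus the doubly-counted overlap 48.76 mm² gives 363.99 mm² — area = 363.99 mm²; the 25.5×15 cube at (-4, 4) contributes its full rectangle (area 382.50 mm²); After intersecting: the 25.5×15 cube at (-4, 4) partially overlaps the result so far; clipping to the common part keeps 203.08 mm² — area = 203.08 mm²; (whole slice rotated 35° about Z — lengths, areas and connectivity unchanged). So its area = 203.08 mm². Layer 46 is larger (203.08 vs 130.00 mm²).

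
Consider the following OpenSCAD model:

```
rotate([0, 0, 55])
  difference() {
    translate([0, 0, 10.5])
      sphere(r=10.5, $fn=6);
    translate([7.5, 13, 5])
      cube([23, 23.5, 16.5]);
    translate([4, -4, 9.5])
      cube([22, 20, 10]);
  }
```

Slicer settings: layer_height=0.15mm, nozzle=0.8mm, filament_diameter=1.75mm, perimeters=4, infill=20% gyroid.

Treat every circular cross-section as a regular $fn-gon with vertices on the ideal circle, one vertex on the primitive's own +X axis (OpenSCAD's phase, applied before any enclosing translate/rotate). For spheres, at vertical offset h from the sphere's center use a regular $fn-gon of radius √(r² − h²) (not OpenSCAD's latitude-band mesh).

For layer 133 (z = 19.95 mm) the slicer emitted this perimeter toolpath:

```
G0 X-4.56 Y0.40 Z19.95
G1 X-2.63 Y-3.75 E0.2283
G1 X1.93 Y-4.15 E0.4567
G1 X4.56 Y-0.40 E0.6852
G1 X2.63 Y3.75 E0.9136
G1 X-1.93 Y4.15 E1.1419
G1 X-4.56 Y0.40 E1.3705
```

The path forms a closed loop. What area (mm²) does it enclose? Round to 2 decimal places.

Apply the shoelace formula to the sequence of (X, Y) vertices; enclosed area = 54.46 mm².

54.46 mm²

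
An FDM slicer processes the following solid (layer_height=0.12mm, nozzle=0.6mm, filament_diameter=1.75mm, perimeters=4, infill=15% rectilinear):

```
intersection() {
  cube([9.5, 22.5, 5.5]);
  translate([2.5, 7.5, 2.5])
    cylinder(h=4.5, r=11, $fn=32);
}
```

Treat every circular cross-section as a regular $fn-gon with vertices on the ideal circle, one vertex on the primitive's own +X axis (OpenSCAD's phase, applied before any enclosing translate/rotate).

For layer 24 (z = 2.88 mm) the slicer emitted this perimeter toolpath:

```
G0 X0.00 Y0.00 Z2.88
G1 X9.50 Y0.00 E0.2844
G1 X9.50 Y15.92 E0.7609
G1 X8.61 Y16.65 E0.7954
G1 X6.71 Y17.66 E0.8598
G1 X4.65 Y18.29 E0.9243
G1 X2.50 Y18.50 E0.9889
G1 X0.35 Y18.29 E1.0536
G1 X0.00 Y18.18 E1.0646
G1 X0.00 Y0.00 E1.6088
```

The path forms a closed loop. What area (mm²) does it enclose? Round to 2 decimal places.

Apply the shoelace formula to the sequence of (X, Y) vertices; enclosed area = 169.60 mm².

169.60 mm²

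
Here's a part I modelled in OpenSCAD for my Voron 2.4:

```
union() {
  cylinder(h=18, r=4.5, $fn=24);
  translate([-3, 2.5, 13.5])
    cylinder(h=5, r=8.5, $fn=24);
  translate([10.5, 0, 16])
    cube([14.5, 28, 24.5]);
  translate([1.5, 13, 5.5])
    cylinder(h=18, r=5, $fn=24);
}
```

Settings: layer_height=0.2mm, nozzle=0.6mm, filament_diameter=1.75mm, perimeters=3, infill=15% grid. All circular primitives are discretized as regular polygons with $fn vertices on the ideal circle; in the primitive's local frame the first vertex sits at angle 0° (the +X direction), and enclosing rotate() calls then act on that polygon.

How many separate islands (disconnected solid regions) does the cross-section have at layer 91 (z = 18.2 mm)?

2

At z = 18.2 mm: the cylinder is absent (z outside [0, 18]); the r=8.5 cylinder at (-3, 2.5) gives a regular 24-gon of circumradius 8.5 (constant along its height); the cube at (10.5, 0) (footprint 14.5×28) is included at this height; the r=5 cylinder at (1.5, 13) contributes a regular 24-gon of circumradius 5; Combining (union): the regions partially overlap (shared area 9.16 mm²), so overlapping operands fuse into one piece — 2 connected regions. Overall, the cross-section has 2 separate islands. Island count = 2.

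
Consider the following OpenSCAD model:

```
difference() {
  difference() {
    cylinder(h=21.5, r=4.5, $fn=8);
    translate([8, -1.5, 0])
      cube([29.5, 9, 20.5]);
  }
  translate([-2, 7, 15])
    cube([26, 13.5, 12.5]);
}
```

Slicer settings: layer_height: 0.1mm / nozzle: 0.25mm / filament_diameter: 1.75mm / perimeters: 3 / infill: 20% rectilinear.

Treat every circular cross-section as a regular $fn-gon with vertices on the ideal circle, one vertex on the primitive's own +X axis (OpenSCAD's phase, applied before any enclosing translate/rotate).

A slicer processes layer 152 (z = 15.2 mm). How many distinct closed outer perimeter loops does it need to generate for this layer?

1

At z = 15.2 mm: the r=4.5 cylinder gives a regular 8-gon of circumradius 4.5 (constant along its height); the cube at (8, -1.5) (footprint 29.5×9) is included at this height; Subtracting the remaining from the first: starting from the r=4.5 cylinder, the 29.5×9 cube at (8, -1.5) misses the remaining region (no effect) — 1 connected region; the 26×13.5 cube at (-2, 7) contributes its full rectangle; Taking the first minus the rest: starting from the result so far, the 26×13.5 cube at (-2, 7) misses the remaining region (no effect) — 1 connected region. The result has 1 disconnected region.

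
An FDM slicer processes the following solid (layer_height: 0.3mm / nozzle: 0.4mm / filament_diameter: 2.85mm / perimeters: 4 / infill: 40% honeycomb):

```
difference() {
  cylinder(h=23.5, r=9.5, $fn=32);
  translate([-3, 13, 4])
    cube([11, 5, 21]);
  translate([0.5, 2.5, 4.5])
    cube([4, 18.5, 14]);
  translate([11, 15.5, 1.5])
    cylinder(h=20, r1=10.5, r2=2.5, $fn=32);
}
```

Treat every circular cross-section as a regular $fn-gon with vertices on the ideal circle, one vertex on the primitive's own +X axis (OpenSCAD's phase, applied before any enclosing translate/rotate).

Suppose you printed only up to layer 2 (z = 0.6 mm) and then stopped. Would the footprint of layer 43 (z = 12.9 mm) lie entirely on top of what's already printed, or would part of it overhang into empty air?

Compare the two slices. At z = 0.6: the r=9.5 cylinder gives a regular 32-gon of circumradius 9.5 (constant along its height) (area = (32/2)·9.500²·sin(360°/32) = 281.71 mm²); the cube at (-3, 13) does not reach this height (z outside [4, 25]); the cube at (0.5, 2.5) is absent (z outside [4.5, 18.5]); the cone at (11, 15.5) is not intersected at this z (z outside [1.5, 21.5]); Subtracting the remaining from the first: none of the subtracted shapes is present at this height, so the r=9.5 cylinder is unchanged — area = 281.71 mm². At z = 12.9: the cylinder: section is a regular 32-gon, circumradius r=9.5 (area = (32/2)·9.500²·sin(360°/32) = 281.71 mm²); the 11×5 cube at (-3, 13) contributes its full rectangle (area 55.00 mm²); the cube at (0.5, 2.5) is present — its section is the full 4×18.5 rectangle (area 74.00 mm²); the cone at (11, 15.5): at t=0.570 of its height the radius interpolates to r₁+(r₂−r₁)t = 5.940, giving a regular 32-gon of that circumradius (area = (32/2)·5.940²·sin(360°/32) = 110.14 mm²); After the difference (first − rest): starting from the r=9.5 cylinder (281.71 mm²), the 11×5 cube at (-3, 13) misses the remaining region (no effect); the 4×18.5 cube at (0.5, 2.5) partially overlaps it — only the 26.21 mm² overlap (of its 74.00 mm²) is removed, clipping the outline; the cone at (11, 15.5) misses the remaining region (no effect) — area = 255.50 mm². Checking containment: the cross-section at z = 12.9 is a subset of the cross-section at z = 0.6.

entirely on top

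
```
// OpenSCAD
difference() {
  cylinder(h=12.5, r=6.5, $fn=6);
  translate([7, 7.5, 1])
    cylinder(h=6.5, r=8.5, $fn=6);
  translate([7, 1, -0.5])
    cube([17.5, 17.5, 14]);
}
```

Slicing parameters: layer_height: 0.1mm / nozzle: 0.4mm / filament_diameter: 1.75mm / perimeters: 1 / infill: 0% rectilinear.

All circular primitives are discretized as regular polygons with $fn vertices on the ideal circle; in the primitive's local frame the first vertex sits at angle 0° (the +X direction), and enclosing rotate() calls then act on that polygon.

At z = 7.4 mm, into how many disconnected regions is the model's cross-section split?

1

At z = 7.4 mm: the r=6.5 cylinder gives a regular 6-gon of circumradius 6.5 (constant along its height); the cylinder at (7, 7.5): section is a regular 6-gon, circumradius r=8.5; the 17.5×17.5 cube at (7, 1) contributes its full rectangle; Subtracting the remaining from the first: starting from the r=6.5 cylinder, the r=8.5 cylinder at (7, 7.5) partially overlaps it — only the 20.15 mm² overlap (of its 187.71 mm²) is removed, clipping the outline; the 17.5×17.5 cube at (7, 1) misses the remaining region (no effect) — 1 connected region. The result has 1 disconnected region.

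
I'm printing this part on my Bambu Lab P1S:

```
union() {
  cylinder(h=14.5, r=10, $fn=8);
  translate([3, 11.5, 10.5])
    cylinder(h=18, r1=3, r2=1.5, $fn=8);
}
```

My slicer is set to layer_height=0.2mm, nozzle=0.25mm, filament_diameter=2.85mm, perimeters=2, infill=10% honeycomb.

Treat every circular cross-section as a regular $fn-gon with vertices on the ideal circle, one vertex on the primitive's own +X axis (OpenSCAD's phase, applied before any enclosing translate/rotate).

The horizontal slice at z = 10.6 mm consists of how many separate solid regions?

1

At z = 10.6 mm: the r=10 cylinder contributes a regular 8-gon of circumradius 10; the cone at (3, 11.5) contributes a regular 8-gon of circumradius 2.992 (interpolated between r1=3 and r2=1.5 at t=0.006); Merging all regions: the regions partially overlap (shared area 0.58 mm²), so overlapping operands fuse into one piece — 1 connected region. The result has 1 disconnected region.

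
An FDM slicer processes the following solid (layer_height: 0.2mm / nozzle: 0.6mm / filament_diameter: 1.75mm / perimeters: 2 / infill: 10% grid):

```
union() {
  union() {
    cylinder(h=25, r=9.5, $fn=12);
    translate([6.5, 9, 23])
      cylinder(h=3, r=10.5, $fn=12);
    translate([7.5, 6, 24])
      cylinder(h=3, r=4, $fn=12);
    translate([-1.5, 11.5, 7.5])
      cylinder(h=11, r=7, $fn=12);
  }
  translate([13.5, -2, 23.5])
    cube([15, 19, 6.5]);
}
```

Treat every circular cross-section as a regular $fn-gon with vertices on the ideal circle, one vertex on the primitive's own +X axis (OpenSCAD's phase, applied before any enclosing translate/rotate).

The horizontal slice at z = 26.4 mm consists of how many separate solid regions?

2

At z = 26.4 mm: the cylinder is absent (z outside [0, 25]); the cylinder at (6.5, 9) is not intersected at this z (z outside [23, 26]); the r=4 cylinder at (7.5, 6) contributes a regular 12-gon of circumradius 4; the cylinder at (-1.5, 11.5) is absent (z outside [7.5, 18.5]); Combining (union): only the r=4 cylinder at (7.5, 6) is present, so the union is just that shape — 1 connected region; the 15×19 cube at (13.5, -2) contributes its full rectangle; Combining (union): the 2 present regions are separate (no shared area or edge), so areas and boundary lengths simply add and each stays a separate island — 2 connected regions. The result has 2 disconnected regions.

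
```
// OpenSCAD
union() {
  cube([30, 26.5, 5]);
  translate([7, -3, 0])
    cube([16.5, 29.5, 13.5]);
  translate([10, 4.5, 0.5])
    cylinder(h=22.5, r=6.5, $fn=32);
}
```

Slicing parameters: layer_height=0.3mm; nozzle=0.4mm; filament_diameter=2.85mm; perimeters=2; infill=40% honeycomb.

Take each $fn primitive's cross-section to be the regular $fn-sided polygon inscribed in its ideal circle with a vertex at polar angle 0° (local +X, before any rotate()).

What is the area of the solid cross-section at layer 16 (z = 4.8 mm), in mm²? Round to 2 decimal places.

845.65 mm²

At z = 4.8 mm: the cube is present — its section is the full 30×26.5 rectangle (area 795.00 mm²); the 16.5×29.5 cube at (7, -3) contributes its full rectangle (area 486.75 mm²); the r=6.5 cylinder at (10, 4.5) contributes a regular 32-gon of circumradius 6.5 (area = (32/2)·6.500²·sin(360°/32) = 131.88 mm²); Merging all regions: the regions partially overlap — summed areas 1413.63 mm² minus the doubly-counted overlap 567.98 mm² gives 845.65 mm² — area = 845.65 mm². Overall, the cross-section is a single solid region. Net area = 845.65 mm².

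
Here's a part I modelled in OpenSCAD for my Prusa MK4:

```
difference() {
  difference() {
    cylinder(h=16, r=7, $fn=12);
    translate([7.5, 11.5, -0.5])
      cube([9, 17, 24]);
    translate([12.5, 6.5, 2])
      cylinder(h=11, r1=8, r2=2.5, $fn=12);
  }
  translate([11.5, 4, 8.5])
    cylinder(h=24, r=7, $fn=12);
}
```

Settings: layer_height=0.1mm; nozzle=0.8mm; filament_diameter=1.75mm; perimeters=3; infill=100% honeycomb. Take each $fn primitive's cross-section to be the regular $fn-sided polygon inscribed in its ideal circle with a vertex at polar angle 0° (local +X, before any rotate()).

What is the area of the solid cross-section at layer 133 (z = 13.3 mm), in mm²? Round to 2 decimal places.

At z = 13.3 mm: the r=7 cylinder gives a regular 12-gon of circumradius 7 (constant along its height) (area = (12/2)·7.000²·sin(360°/12) = 147.00 mm²); the cube at (7.5, 11.5) is present — its section is the full 9×17 rectangle (area 153.00 mm²); the cone at (12.5, 6.5) is not intersected at this z (z outside [2, 13]); Taking the first minus the rest: starting from the r=7 cylinder (147.00 mm²), the 9×17 cube at (7.5, 11.5) misses the remaining region (no effect) — area = 147.00 mm²; the r=7 cylinder at (11.5, 4) contributes a regular 12-gon of circumradius 7 (area = (12/2)·7.000²·sin(360°/12) = 147.00 mm²); After the difference (first − rest): starting from the result so far (147.00 mm²), the r=7 cylinder at (11.5, 4) partially overlaps it — only the 6.42 mm² overlap (of its 147.00 mm²) is removed, clipping the outline — area = 140.58 mm². Overall, the cross-section is a single solid region. Net area = 140.58 mm².

140.58 mm²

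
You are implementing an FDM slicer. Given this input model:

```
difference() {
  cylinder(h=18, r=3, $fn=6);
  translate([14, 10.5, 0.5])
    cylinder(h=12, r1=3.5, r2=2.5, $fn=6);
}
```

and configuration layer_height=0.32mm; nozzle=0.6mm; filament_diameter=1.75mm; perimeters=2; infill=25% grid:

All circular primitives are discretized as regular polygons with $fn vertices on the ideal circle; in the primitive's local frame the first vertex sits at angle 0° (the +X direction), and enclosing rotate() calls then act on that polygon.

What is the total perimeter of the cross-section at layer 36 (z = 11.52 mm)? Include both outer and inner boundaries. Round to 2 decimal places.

At z = 11.52 mm: the cylinder: section is a regular 6-gon, circumradius r=3 (perimeter = 2·6·3.000·sin(180°/6) = 18.00 mm); the cone at (14, 10.5) (r1=3.5→r2=2.5) has section circumradius 2.582 here — a regular 6-gon (perimeter = 2·6·2.582·sin(180°/6) = 15.49 mm); Subtracting the remaining from the first: starting from the r=3 cylinder, the cone at (14, 10.5) misses the remaining region (no effect) — boundary = 18.00 mm. Overall, the cross-section is a single solid region. Total boundary length (outer) = 18.00 mm.

18.00 mm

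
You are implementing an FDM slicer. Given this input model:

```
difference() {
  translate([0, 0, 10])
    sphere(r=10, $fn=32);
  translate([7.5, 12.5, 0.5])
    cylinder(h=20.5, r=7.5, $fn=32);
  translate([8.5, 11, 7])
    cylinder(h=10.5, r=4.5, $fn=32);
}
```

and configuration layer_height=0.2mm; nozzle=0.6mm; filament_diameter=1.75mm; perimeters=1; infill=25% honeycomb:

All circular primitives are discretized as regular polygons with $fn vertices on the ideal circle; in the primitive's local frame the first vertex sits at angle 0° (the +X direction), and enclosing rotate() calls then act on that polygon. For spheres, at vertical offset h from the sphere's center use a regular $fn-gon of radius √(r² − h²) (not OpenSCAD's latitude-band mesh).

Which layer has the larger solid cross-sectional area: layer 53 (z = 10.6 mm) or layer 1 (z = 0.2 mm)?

Layer 53 (z = 10.6): the r=10 sphere slices to a regular 32-gon of circumradius 9.982 (√(r²−h²) with h=0.6 from center) (area = (32/2)·9.982²·sin(360°/32) = 311.02 mm²); the cylinder at (7.5, 12.5): section is a regular 32-gon, circumradius r=7.5 (area = (32/2)·7.500²·sin(360°/32) = 175.58 mm²); the cylinder at (8.5, 11): section is a regular 32-gon, circumradius r=4.5 (area = (32/2)·4.500²·sin(360°/32) = 63.21 mm²); Subtracting the remaining from the first: starting from the r=10 sphere (311.02 mm²), the r=7.5 cylinder at (7.5, 12.5) partially overlaps it — only the 18.22 mm² overlap (of its 175.58 mm²) is removed, clipping the outline; the r=4.5 cylinder at (8.5, 11) misses the remaining region (no effect) — area = 292.80 mm². So its area = 292.80 mm². Layer 1 (z = 0.2): the r=10 sphere contributes a regular 32-gon of circumradius √(10²−9.8²) = 1.990 (area = (32/2)·1.990²·sin(360°/32) = 12.36 mm²); the cylinder at (7.5, 12.5) is not intersected at this z (z outside [0.5, 21]); the cylinder at (8.5, 11) is not intersected at this z (z outside [7, 17.5]); Taking the first minus the rest: none of the subtracted shapes is present at this height, so the r=10 sphere is unchanged — area = 12.36 mm². So its area = 12.36 mm². Layer 53 is larger (292.80 vs 12.36 mm²).

layer 53 (z = 10.6 mm)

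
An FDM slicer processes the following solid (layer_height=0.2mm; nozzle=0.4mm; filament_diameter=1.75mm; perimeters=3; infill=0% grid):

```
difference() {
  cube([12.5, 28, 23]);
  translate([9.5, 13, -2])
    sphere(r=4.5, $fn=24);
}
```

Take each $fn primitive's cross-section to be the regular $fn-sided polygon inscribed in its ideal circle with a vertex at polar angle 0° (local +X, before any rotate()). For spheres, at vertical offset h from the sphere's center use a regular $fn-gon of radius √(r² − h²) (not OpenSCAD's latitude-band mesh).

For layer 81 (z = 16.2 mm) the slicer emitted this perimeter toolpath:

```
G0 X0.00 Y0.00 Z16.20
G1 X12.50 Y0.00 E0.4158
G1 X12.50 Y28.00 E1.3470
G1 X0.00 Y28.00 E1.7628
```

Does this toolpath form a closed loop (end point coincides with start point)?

no

Start point (G0): (0.00, 0.00). End point (last G1): the path does not return to the start — open.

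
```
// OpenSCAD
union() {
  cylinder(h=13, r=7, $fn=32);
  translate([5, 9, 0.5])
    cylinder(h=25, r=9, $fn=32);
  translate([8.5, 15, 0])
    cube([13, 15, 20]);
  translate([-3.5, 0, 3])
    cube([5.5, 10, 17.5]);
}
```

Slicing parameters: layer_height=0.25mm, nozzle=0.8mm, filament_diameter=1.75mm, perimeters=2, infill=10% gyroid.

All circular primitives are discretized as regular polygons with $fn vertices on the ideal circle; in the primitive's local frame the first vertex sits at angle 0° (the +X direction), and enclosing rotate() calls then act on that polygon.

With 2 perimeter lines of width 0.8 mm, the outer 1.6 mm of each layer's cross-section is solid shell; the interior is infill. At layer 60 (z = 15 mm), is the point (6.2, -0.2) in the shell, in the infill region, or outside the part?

At z = 15 mm: the cylinder is absent (z outside [0, 13]); the r=9 cylinder at (5, 9) contributes a regular 32-gon of circumradius 9; the cube at (8.5, 15) is present — its section is the full 13×15 rectangle; the cube at (-3.5, 0) (footprint 5.5×10) is included at this height; Taking the union: the regions partially overlap (shared area 45.55 mm²), so overlapping operands fuse into one piece — 1 connected region. Overall, the cross-section is a single solid region. The nearest boundary edge runs (6.76, 0.17)→(5.00, 0.00); distance from the point to it = 0.32 mm. The point is not inside any of the regions above, so it lies outside the cross-section (0.32 mm from the nearest boundary).

outside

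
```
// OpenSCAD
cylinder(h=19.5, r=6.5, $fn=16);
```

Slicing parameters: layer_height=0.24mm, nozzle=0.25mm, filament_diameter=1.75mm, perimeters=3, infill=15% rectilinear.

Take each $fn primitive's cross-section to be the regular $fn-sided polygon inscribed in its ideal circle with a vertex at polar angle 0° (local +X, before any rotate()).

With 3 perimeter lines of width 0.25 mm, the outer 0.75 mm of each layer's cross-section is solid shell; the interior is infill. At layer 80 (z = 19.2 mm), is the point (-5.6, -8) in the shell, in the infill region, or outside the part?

At z = 19.2 mm: the r=6.5 cylinder gives a regular 16-gon of circumradius 6.5 (constant along its height). Overall, the cross-section is a single solid region. The nearest boundary edge runs (-4.60, -4.60)→(-2.49, -6.01); distance from the point to it = 3.39 mm. The point is not inside any of the regions above, so it lies outside the cross-section (3.39 mm from the nearest boundary).

outside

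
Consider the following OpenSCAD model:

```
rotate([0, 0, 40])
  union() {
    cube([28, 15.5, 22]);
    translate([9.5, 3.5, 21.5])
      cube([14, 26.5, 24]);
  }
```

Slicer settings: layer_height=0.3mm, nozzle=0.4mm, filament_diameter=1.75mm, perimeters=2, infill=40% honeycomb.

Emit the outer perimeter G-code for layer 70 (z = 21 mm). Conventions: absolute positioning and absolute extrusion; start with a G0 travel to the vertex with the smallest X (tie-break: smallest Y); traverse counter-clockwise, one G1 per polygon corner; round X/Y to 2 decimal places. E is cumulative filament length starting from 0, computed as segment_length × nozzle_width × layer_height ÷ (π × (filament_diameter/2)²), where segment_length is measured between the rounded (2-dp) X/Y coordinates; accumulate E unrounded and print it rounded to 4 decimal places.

At z = 21 mm: the cube is present — its section is the full 28×15.5 rectangle; the cube at (9.5, 3.5) is absent (z outside [21.5, 45.5]); Combining (union): only the 28×15.5 cube is present, so the union is just that shape — 1 connected region; (rotated 40° about Z; rotation is an isometry so areas/perimeters/island counts are preserved). The outline is a single polygon with 4 vertices. Extrusion per mm of travel: 0.4 × 0.3 / (π × 0.875²) = 0.049890. Accumulating E over each segment gives final E = 4.3401.

G0 X-9.96 Y11.87 Z21.00
G1 X0.00 Y0.00 E0.7731
G1 X21.45 Y18.00 E2.1701
G1 X11.49 Y29.87 E2.9431
G1 X-9.96 Y11.87 E4.3401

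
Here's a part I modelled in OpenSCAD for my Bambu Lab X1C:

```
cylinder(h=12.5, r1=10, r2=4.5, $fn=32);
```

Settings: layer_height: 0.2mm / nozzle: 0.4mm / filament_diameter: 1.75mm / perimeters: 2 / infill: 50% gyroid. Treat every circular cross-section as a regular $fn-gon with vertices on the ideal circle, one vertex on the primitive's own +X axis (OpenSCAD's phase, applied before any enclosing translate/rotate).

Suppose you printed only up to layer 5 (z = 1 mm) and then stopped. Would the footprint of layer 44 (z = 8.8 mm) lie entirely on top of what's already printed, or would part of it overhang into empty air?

entirely on top

Compare the two slices. At z = 1: the cone (r1=10→r2=4.5) has section circumradius 9.560 here — a regular 32-gon (area = (32/2)·9.560²·sin(360°/32) = 285.28 mm²). At z = 8.8: the cone (r1=10→r2=4.5) has section circumradius 6.128 here — a regular 32-gon (area = (32/2)·6.128²·sin(360°/32) = 117.22 mm²). Checking containment: the cross-section at z = 8.8 is a subset of the cross-section at z = 1.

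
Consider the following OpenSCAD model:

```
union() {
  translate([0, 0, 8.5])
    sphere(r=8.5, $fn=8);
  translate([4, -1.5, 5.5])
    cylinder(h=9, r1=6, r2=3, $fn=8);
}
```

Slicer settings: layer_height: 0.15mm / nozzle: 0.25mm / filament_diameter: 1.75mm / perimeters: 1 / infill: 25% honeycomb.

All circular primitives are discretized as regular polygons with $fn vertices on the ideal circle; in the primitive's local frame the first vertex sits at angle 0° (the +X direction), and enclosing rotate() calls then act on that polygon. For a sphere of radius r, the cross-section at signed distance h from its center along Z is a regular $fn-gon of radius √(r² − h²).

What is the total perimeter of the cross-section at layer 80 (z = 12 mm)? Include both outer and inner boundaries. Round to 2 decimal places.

47.97 mm

At z = 12 mm: the sphere: section is a regular 8-gon, circumradius = √(r²−h²) = √(8.5²−3.5²) = 7.746 (perimeter = 2·8·7.746·sin(180°/8) = 47.43 mm); the cone at (4, -1.5) contributes a regular 8-gon of circumradius 3.833 (interpolated between r1=6 and r2=3 at t=0.722) (perimeter = 2·8·3.833·sin(180°/8) = 23.47 mm); Taking the union: the regions partially overlap (shared area 39.21 mm²), so the edge portions inside another operand are dropped and the merged outline is re-measured after clipping — boundary = 47.97 mm. Overall, the cross-section is a single solid region. Total boundary length (outer) = 47.97 mm.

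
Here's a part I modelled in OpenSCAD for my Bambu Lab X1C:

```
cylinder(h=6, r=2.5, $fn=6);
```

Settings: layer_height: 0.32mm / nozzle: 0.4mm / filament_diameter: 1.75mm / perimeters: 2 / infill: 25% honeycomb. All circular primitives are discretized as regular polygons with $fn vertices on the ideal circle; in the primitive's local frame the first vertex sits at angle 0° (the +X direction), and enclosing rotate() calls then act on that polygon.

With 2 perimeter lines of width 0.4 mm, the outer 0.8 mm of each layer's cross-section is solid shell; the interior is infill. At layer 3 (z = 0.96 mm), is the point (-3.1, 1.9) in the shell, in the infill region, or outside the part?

outside

At z = 0.96 mm: the r=2.5 cylinder gives a regular 6-gon of circumradius 2.5 (constant along its height). Overall, the cross-section is a single solid region. The nearest boundary edge runs (-1.25, 2.17)→(-2.50, 0.00); distance from the point to it = 1.47 mm. The point is not inside any of the regions above, so it lies outside the cross-section (1.47 mm from the nearest boundary).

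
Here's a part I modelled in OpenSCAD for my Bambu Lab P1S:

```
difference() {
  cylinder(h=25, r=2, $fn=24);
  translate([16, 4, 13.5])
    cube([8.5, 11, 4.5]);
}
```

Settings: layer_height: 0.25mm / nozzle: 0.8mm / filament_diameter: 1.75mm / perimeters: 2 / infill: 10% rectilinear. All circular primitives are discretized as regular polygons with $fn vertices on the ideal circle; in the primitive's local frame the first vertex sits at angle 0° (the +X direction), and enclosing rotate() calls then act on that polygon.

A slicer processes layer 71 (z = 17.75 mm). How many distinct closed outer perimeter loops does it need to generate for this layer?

At z = 17.75 mm: the r=2 cylinder contributes a regular 24-gon of circumradius 2; the cube at (16, 4) is present — its section is the full 8.5×11 rectangle; Subtracting the remaining from the first: starting from the r=2 cylinder, the 8.5×11 cube at (16, 4) misses the remaining region (no effect) — 1 connected region. The result has 1 disconnected region.

1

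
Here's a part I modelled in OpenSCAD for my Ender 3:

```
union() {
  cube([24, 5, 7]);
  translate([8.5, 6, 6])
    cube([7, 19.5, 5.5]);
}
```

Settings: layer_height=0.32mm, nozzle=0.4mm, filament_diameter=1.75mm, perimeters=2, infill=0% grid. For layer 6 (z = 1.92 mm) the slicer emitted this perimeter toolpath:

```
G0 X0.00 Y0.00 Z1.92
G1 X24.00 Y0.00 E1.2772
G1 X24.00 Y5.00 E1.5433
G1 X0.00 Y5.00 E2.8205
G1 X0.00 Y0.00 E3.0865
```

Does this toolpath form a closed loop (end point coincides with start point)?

yes

Start point (G0): (0.00, 0.00). End point (last G1): the path returns to the start — closed.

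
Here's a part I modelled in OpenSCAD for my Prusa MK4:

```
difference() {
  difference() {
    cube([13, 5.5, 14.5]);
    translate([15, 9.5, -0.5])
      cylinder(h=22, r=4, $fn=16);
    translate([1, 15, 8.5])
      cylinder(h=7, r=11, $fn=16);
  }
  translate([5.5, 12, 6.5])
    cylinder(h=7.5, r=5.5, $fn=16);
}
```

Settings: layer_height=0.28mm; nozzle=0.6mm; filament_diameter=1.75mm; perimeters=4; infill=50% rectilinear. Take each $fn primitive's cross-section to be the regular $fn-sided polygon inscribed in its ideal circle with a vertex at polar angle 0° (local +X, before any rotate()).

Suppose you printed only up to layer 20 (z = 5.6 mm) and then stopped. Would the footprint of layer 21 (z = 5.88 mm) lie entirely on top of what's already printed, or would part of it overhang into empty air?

Compare the two slices. At z = 5.6: the cube (footprint 13×5.5) is included at this height (area 71.50 mm²); the cylinder at (15, 9.5): section is a regular 16-gon, circumradius r=4 (area = (16/2)·4.000²·sin(360°/16) = 48.98 mm²); the cylinder at (1, 15) is absent (z outside [8.5, 15.5]); Subtracting the remaining from the first: starting from the 13×5.5 cube (71.50 mm²), the r=4 cylinder at (15, 9.5) misses the remaining region (no effect) — area = 71.50 mm²; the cylinder at (5.5, 12) does not reach this height (z outside [6.5, 14]); After the difference (first − rest): none of the subtracted shapes is present at this height, so the result so far is unchanged — area = 71.50 mm². At z = 5.88: the 13×5.5 cube contributes its full rectangle (area 71.50 mm²); the r=4 cylinder at (15, 9.5) gives a regular 16-gon of circumradius 4 (constant along its height) (area = (16/2)·4.000²·sin(360°/16) = 48.98 mm²); the cylinder at (1, 15) is absent (z outside [8.5, 15.5]); Taking the first minus the rest: starting from the 13×5.5 cube (71.50 mm²), the r=4 cylinder at (15, 9.5) misses the remaining region (no effect) — area = 71.50 mm²; the cylinder at (5.5, 12) is not intersected at this z (z outside [6.5, 14]); Taking the first minus the rest: none of the subtracted shapes is present at this height, so that combined region is unchanged — area = 71.50 mm². Checking containment: the cross-section at z = 5.88 is a subset of the cross-section at z = 5.6.

entirely on top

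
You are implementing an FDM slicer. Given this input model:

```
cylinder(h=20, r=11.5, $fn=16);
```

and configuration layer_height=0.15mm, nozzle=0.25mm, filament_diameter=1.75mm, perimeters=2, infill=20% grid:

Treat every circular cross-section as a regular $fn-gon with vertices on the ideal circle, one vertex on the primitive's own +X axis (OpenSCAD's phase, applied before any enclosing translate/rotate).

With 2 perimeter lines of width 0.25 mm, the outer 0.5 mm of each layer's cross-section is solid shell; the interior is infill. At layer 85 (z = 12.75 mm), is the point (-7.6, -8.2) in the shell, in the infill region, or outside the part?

shell

At z = 12.75 mm: the r=11.5 cylinder contributes a regular 16-gon of circumradius 11.5. Overall, the cross-section is a single solid region. The nearest boundary edge runs (-8.13, -8.13)→(-4.40, -10.62); distance from the point to it = 0.24 mm. The point is inside the cross-section, 0.24 mm from the nearest boundary — within the 0.5 mm shell band (2 × 0.25).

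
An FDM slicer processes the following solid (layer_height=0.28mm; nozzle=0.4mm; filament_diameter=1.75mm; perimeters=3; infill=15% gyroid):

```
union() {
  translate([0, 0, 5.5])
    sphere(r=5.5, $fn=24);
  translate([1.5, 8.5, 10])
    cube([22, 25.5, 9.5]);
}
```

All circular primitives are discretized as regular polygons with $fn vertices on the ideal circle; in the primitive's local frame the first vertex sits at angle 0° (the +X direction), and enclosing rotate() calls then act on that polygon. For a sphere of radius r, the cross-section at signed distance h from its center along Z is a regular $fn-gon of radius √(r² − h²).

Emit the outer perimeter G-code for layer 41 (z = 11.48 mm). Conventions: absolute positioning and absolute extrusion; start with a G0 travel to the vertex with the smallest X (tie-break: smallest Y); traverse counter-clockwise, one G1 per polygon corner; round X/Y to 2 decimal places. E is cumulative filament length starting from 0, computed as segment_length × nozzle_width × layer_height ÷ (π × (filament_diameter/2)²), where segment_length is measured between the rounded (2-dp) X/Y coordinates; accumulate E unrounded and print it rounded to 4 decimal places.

At z = 11.48 mm: the sphere is not intersected at this z (|z−center|=5.980 > r=5.5); the cube at (1.5, 8.5) (footprint 22×25.5) is included at this height; Taking the union: only the 22×25.5 cube at (1.5, 8.5) is present, so the union is just that shape — 1 connected region. The outline is a single polygon with 4 vertices. Extrusion per mm of travel: 0.4 × 0.28 / (π × 0.875²) = 0.046564. Accumulating E over each segment gives final E = 4.4236.

G0 X1.50 Y8.50 Z11.48
G1 X23.50 Y8.50 E1.0244
G1 X23.50 Y34.00 E2.2118
G1 X1.50 Y34.00 E3.2362
G1 X1.50 Y8.50 E4.4236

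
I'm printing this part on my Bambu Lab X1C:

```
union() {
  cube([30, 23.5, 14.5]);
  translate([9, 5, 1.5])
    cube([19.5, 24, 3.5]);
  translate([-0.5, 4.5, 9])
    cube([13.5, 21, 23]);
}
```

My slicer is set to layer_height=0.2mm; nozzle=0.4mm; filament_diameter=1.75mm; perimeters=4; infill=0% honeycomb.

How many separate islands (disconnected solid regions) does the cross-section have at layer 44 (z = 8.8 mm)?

At z = 8.8 mm: the cube (footprint 30×23.5) is included at this height; the cube at (9, 5) is absent (z outside [1.5, 5]); the cube at (-0.5, 4.5) is not intersected at this z (z outside [9, 32]); Taking the union: only the 30×23.5 cube is present, so the union is just that shape — 1 connected region. Overall, the cross-section is a single solid region. Island count = 1.

1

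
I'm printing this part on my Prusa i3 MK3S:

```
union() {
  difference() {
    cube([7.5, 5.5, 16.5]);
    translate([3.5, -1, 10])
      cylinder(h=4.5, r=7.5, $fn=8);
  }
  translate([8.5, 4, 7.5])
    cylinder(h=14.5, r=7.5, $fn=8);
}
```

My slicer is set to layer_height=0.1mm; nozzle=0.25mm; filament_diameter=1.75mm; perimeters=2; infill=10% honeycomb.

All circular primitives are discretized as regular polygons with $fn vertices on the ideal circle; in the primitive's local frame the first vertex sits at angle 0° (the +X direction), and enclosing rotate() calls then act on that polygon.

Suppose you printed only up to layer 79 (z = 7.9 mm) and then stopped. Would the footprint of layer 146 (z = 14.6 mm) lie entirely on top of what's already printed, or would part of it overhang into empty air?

entirely on top

Compare the two slices. At z = 7.9: the cube is present — its section is the full 7.5×5.5 rectangle (area 41.25 mm²); the cylinder at (3.5, -1) is not intersected at this z (z outside [10, 14.5]); Subtracting the remaining from the first: none of the subtracted shapes is present at this height, so the 7.5×5.5 cube is unchanged — area = 41.25 mm²; the r=7.5 cylinder at (8.5, 4) gives a regular 8-gon of circumradius 7.5 (constant along its height) (area = (8/2)·7.500²·sin(360°/8) = 159.10 mm²); Merging all regions: the regions partially overlap — summed areas 200.35 mm² minus the doubly-counted overlap 31.97 mm² gives 168.38 mm² — area = 168.38 mm². At z = 14.6: the cube is present — its section is the full 7.5×5.5 rectangle (area 41.25 mm²); the cylinder at (3.5, -1) does not reach this height (z outside [10, 14.5]); After the difference (first − rest): none of the subtracted shapes is present at this height, so the 7.5×5.5 cube is unchanged — area = 41.25 mm²; the r=7.5 cylinder at (8.5, 4) gives a regular 8-gon of circumradius 7.5 (constant along its height) (area = (8/2)·7.500²·sin(360°/8) = 159.10 mm²); Combining (union): the regions partially overlap — summed areas 200.35 mm² minus the doubly-counted overlap 31.97 mm² gives 168.38 mm² — area = 168.38 mm². Checking containment: the cross-section at z = 14.6 is a subset of the cross-section at z = 7.9.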